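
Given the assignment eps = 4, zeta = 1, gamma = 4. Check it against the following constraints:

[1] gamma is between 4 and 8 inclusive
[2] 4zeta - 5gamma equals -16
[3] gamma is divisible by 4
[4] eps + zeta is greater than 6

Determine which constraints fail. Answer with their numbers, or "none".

[1] gamma = 4 lies in [4, 8] — satisfied.
[2] 4zeta - 5gamma = 4(1) - 5(4) = -16 — satisfied.
[3] 4 / 4 = 1, so 4 divides 4 — satisfied.
[4] eps + zeta = 4 + 1 = 5; 5 ≤ 6, bound 6 not met — violated.

Violated: 4.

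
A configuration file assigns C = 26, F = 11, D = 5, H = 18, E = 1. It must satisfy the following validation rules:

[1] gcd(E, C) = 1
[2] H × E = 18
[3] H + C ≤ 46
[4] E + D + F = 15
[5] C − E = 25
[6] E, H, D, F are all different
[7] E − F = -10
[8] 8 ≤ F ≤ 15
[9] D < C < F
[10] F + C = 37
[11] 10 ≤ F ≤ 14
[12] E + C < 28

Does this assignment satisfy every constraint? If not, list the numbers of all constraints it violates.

The assignment fails constraints 4, 9.

[1] gcd(1, 26) = 1 — holds.
[2] H × E = 18 × 1 = 18 — holds.
[3] H + C = 18 + 26 = 44; 44 ≤ 46 — holds.
[4] E + D + F = 1 + 5 + 11 = 17, not 15 — fails.
[5] C − E = 26 − 1 = 25 — holds.
[6] values 1, 18, 5, 11 are pairwise distinct — holds.
[7] E − F = 1 − 11 = -10 — holds.
[8] F = 11 lies in [8, 15] — holds.
[9] values 5, 26, 11; C = 26 is not < F = 11 — fails.
[10] F + C = 11 + 26 = 37 — holds.
[11] F = 11 lies in [10, 14] — holds.
[12] E + C = 1 + 26 = 27; 27 < 28 — holds.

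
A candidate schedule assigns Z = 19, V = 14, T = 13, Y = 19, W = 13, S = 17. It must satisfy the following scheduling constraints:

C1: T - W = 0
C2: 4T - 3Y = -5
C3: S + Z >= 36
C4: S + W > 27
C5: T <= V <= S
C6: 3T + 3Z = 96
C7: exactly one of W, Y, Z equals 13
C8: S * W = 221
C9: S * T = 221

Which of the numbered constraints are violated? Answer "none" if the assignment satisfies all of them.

C1: T - W = 13 - 13 = 0  true
C2: 4T - 3Y = 4(13) - 3(19) = -5  true
C3: S + Z = 17 + 19 = 36; 36 ≥ 36  true
C4: S + W = 17 + 13 = 30; 30 > 27  true
C5: values 13 <= 14 <= 17  true
C6: 3T + 3Z = 3(13) + 3(19) = 96  true
C7: W=13, Y=19, Z=19; 1 of them equals 13  true
C8: S * W = 17 * 13 = 221  true
C9: S * T = 17 * 13 = 221  true

The assignment satisfies every constraint.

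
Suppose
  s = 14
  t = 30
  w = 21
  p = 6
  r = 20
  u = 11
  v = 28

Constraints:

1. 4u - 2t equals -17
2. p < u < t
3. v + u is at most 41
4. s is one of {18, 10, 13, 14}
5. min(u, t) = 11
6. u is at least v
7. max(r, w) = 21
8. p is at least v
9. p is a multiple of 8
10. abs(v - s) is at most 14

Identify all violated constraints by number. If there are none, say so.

1. 4u - 2t = 4(11) - 2(30) = -16, not -17 — does not hold.
2. values 6 < 11 < 30 — holds.
3. v + u = 28 + 11 = 39; 39 ≤ 41 — holds.
4. s = 14 is in {18, 10, 13, 14} — holds.
5. min(11, 30) = 11 — holds.
6. u = 11, v = 28; 11 < 28 (want ≥) — does not hold.
7. max(20, 21) = 21 — holds.
8. p = 6, v = 28; 6 < 28 (want ≥) — does not hold.
9. 6 = 8*0 + 6, so 8 does not divide 6 — does not hold.
10. abs(28 - 14) = 14; 14 ≤ 14 — holds.

The assignment fails constraints 1, 6, 8, and 9.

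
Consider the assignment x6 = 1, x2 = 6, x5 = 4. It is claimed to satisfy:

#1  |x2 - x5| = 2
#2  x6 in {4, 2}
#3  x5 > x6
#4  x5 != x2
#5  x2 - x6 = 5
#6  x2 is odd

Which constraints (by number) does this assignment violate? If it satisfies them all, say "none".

The assignment fails constraints 2 and 6.

#1 |6 - 4| = 2  ✓
#2 x6 = 1 is not in {4, 2}  ✗
#3 x5 = 4, x6 = 1; 4 > 1  ✓
#4 x5 = 4, x2 = 6; distinct  ✓
#5 x2 - x6 = 6 - 1 = 5  ✓
#6 x2 = 6 is even  ✗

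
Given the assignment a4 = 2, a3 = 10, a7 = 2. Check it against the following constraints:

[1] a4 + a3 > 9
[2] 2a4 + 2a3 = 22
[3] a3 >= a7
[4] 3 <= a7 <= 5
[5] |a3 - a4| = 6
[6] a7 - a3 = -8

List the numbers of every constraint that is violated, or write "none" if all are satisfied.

[1] a4 + a3 = 2 + 10 = 12; 12 > 9 — holds.
[2] 2a4 + 2a3 = 2(2) + 2(10) = 24, not 22 — fails.
[3] a3 = 10, a7 = 2; 10 ≥ 2 — holds.
[4] a7 = 2 is outside [3, 5] — fails.
[5] |10 - 2| = 8, not 6 — fails.
[6] a7 - a3 = 2 - 10 = -8 — holds.

Constraints 2, 4, 5 do not hold.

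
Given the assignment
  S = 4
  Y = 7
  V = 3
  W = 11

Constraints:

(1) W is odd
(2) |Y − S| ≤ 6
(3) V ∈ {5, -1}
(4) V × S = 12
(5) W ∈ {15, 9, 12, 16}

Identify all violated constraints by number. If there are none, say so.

Constraints 3 and 5 do not hold.

(1) W = 11 is odd  ✓
(2) |7 − 4| = 3; 3 ≤ 6  ✓
(3) V = 3 is not in {5, -1}  ✗
(4) V × S = 3 × 4 = 12  ✓
(5) W = 11 is not in {15, 9, 12, 16}  ✗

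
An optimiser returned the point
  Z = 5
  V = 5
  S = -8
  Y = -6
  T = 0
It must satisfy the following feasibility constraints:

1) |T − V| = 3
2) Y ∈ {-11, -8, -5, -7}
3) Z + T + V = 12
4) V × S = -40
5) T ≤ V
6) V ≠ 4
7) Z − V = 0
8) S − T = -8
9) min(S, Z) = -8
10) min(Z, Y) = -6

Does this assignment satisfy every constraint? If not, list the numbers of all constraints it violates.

Constraints 1, 2, 3 do not hold.

1) |0 − 5| = 5, not 3 — fails.
2) Y = -6 is not in {-11, -8, -5, -7} — fails.
3) Z + T + V = 5 + 0 + 5 = 10, not 12 — fails.
4) V × S = 5 × (-8) = -40 — holds.
5) T = 0, V = 5; 0 ≤ 5 — holds.
6) V = 5, and 5 ≠ 4 — holds.
7) Z − V = 5 − 5 = 0 — holds.
8) S − T = -8 − 0 = -8 — holds.
9) min(-8, 5) = -8 — holds.
10) min(5, -6) = -6 — holds.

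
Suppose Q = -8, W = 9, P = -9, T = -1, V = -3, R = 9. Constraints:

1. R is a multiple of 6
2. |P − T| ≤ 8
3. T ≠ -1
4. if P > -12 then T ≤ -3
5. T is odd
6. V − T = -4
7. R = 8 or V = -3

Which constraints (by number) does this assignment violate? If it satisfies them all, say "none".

1. 9 = 6×1 + 3, so 6 does not divide 9 — violated.
2. |-9 − (-1)| = 8; 8 ≤ 8 — satisfied.
3. T = -1, but -1 is required to differ — violated.
4. P = -9 > -12, so we need T ≤ -3; but T = -1 > -3 — violated.
5. T = -1 is odd — satisfied.
6. V − T = -3 − (-1) = -2, not -4 — violated.
7. R = 9 ≠ 8, but V = -3 = -3 (second disjunct) — satisfied.

Constraints 1, 3, 4, and 6 are violated.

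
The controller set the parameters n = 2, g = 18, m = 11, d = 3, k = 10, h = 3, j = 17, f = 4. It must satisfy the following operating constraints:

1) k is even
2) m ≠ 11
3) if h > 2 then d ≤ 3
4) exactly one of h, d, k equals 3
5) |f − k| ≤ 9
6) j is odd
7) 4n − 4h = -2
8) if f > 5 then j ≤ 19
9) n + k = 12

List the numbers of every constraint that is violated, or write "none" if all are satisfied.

Constraints 2, 4, and 7 are violated.

1) k = 10 is even  holds
2) m = 11, but 11 is required to differ  fails
3) h = 3 > 2, so we need d ≤ 3; d = 3 ≤ 3  holds
4) h=3, d=3, k=10; 2 of them equal 3, not exactly one  fails
5) |4 − 10| = 6; 6 ≤ 9  holds
6) j = 17 is odd  holds
7) 4n − 4h = 4(2) − 4(3) = -4, not -2  fails
8) f = 4, not > 5; antecedent false, conditional vacuously true  holds
9) n + k = 2 + 10 = 12  holds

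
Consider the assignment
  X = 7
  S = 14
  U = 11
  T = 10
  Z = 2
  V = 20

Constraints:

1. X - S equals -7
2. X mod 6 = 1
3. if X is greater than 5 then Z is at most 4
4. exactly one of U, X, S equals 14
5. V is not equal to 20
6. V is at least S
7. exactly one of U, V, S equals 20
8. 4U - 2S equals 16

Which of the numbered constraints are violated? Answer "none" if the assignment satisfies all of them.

The assignment fails constraint 5.

1. X - S = 7 - 14 = -7  yes
2. 7 mod 6 = 1  yes
3. X = 7 > 5, so we need Z ≤ 4; Z = 2 ≤ 4  yes
4. U=11, X=7, S=14; 1 of them equals 14  yes
5. V = 20, but 20 is required to differ  no
6. V = 20, S = 14; 20 ≥ 14  yes
7. U=11, V=20, S=14; 1 of them equals 20  yes
8. 4U - 2S = 4(11) - 2(14) = 16  yes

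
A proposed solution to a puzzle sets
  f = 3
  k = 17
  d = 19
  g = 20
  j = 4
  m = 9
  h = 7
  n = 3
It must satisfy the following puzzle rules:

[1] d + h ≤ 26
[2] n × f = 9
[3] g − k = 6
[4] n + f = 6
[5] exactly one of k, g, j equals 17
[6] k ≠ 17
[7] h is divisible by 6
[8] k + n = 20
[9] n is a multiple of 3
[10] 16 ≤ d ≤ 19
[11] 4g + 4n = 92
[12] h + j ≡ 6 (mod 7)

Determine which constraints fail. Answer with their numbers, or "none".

[1] d + h = 19 + 7 = 26; 26 ≤ 26  ✓
[2] n × f = 3 × 3 = 9  ✓
[3] g − k = 20 − 17 = 3, not 6  ✗
[4] n + f = 3 + 3 = 6  ✓
[5] k=17, g=20, j=4; 1 of them equals 17  ✓
[6] k = 17, but 17 is required to differ  ✗
[7] 7 = 6×1 + 1, so 6 does not divide 7  ✗
[8] k + n = 17 + 3 = 20  ✓
[9] 3 / 3 = 1, so 3 divides 3  ✓
[10] d = 19 lies in [16, 19]  ✓
[11] 4g + 4n = 4(20) + 4(3) = 92  ✓
[12] h + j = 11; 11 mod 7 = 4, not 6  ✗

Violated: 3, 6, 7, 12.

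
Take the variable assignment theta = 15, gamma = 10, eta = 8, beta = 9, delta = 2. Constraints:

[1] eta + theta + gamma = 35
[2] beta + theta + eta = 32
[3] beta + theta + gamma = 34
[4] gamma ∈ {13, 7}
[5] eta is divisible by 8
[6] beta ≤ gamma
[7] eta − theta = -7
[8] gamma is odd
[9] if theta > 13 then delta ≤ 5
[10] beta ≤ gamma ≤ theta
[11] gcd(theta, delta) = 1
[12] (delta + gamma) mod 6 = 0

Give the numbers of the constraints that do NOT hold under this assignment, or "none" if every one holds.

[1] eta + theta + gamma = 8 + 15 + 10 = 33, not 35 — fails.
[2] beta + theta + eta = 9 + 15 + 8 = 32 — holds.
[3] beta + theta + gamma = 9 + 15 + 10 = 34 — holds.
[4] gamma = 10 is not in {13, 7} — fails.
[5] 8 / 8 = 1, so 8 divides 8 — holds.
[6] beta = 9, gamma = 10; 9 ≤ 10 — holds.
[7] eta − theta = 8 − 15 = -7 — holds.
[8] gamma = 10 is even — fails.
[9] theta = 15 > 13, so we need delta ≤ 5; delta = 2 ≤ 5 — holds.
[10] values 9 ≤ 10 ≤ 15 — holds.
[11] gcd(15, 2) = 1 — holds.
[12] delta + gamma = 12; 12 mod 6 = 0 — holds.

Violated: 1, 4, and 8.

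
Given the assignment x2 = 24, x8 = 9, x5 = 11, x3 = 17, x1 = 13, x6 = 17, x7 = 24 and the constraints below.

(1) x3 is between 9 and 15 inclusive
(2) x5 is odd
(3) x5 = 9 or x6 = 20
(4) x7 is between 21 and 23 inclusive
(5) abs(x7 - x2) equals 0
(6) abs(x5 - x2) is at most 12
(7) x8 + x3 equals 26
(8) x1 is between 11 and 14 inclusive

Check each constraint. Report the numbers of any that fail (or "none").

Constraints 1, 3, 4, 6 are violated.

(1) x3 = 17 is outside [9, 15]  no
(2) x5 = 11 is odd  yes
(3) x5 = 11 ≠ 9 and x6 = 17 ≠ 20; both disjuncts false  no
(4) x7 = 24 is outside [21, 23]  no
(5) abs(24 - 24) = 0  yes
(6) abs(11 - 24) = 13; 13 > 12, exceeds bound 12  no
(7) x8 + x3 = 9 + 17 = 26  yes
(8) x1 = 13 lies in [11, 14]  yes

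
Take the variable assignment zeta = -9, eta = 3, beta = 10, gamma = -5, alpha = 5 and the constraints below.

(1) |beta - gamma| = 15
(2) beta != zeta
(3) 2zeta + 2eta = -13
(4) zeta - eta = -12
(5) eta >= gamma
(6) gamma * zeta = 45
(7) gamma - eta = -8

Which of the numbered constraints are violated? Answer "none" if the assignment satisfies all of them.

(1) |10 - (-5)| = 15 — holds.
(2) beta = 10, zeta = -9; distinct — holds.
(3) 2zeta + 2eta = 2(-9) + 2(3) = -12, not -13 — does not hold.
(4) zeta - eta = -9 - 3 = -12 — holds.
(5) eta = 3, gamma = -5; 3 ≥ -5 — holds.
(6) gamma * zeta = -5 * (-9) = 45 — holds.
(7) gamma - eta = -5 - 3 = -8 — holds.

Violated: 3.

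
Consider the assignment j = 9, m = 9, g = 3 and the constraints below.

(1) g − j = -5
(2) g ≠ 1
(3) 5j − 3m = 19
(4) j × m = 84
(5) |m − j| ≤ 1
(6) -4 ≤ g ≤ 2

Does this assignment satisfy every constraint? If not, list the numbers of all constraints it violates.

(1) g − j = 3 − 9 = -6, not -5 — does not hold.
(2) g = 3, and 3 ≠ 1 — holds.
(3) 5j − 3m = 5(9) − 3(9) = 18, not 19 — does not hold.
(4) j × m = 9 × 9 = 81, not 84 — does not hold.
(5) |9 − 9| = 0; 0 ≤ 1 — holds.
(6) g = 3 is outside [-4, 2] — does not hold.

Constraints 1, 3, 4, and 6 do not hold.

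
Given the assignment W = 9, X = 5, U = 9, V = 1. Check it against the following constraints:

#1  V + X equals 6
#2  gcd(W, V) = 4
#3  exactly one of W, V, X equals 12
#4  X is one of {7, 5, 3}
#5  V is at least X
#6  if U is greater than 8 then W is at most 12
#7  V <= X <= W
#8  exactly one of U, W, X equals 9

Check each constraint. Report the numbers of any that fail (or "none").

Violated: 2, 3, 5, and 8.

#1 V + X = 1 + 5 = 6 — holds.
#2 gcd(9, 1) = 1, not 4 — does not hold.
#3 W=9, V=1, X=5; 0 of them equal 12, not exactly one — does not hold.
#4 X = 5 is in {7, 5, 3} — holds.
#5 V = 1, X = 5; 1 < 5 (want ≥) — does not hold.
#6 U = 9 > 8, so we need W ≤ 12; W = 9 ≤ 12 — holds.
#7 values 1 <= 5 <= 9 — holds.
#8 U=9, W=9, X=5; 2 of them equal 9, not exactly one — does not hold.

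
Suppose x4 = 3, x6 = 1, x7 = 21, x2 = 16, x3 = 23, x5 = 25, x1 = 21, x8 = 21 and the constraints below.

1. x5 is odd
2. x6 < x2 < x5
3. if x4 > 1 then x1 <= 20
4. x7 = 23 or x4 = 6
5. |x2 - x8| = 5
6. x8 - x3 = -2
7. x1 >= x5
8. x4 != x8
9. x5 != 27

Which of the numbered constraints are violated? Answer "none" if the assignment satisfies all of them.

1. x5 = 25 is odd — holds.
2. values 1 < 16 < 25 — holds.
3. x4 = 3 > 1, so we need x1 ≤ 20; but x1 = 21 > 20 — fails.
4. x7 = 21 ≠ 23 and x4 = 3 ≠ 6; both disjuncts false — fails.
5. |16 - 21| = 5 — holds.
6. x8 - x3 = 21 - 23 = -2 — holds.
7. x1 = 21, x5 = 25; 21 < 25 (want ≥) — fails.
8. x4 = 3, x8 = 21; distinct — holds.
9. x5 = 25, and 25 ≠ 27 — holds.

Constraints 3, 4, and 7 do not hold.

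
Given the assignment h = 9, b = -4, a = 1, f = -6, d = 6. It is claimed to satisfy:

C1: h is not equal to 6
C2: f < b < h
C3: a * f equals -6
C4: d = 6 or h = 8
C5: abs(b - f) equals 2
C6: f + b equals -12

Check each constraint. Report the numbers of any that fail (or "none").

Constraint 6 is violated.

C1: h = 9, and 9 ≠ 6  true
C2: values -6 < -4 < 9  true
C3: a * f = 1 * (-6) = -6  true
C4: d = 6 = 6 (first disjunct)  true
C5: abs(-4 - (-6)) = 2  true
C6: f + b = -6 + (-4) = -10, not -12  false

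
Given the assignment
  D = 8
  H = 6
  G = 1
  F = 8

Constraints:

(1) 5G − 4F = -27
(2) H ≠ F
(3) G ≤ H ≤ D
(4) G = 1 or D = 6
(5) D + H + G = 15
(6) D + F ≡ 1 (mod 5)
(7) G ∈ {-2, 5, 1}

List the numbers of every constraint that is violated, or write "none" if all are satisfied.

None — every constraint holds.

(1) 5G − 4F = 5(1) − 4(8) = -27 — OK.
(2) H = 6, F = 8; distinct — OK.
(3) values 1 ≤ 6 ≤ 8 — OK.
(4) G = 1 = 1 (first disjunct) — OK.
(5) D + H + G = 8 + 6 + 1 = 15 — OK.
(6) D + F = 16; 16 mod 5 = 1 — OK.
(7) G = 1 is in {-2, 5, 1} — OK.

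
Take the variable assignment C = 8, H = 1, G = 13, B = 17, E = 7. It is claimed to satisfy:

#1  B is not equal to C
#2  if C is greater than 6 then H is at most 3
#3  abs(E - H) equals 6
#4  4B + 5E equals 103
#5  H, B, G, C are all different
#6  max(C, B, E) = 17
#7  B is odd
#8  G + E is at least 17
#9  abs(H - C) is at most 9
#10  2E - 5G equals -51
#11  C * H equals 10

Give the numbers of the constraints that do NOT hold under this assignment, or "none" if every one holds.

The assignment fails constraint 11.

#1 B = 17, C = 8; distinct — OK.
#2 C = 8 > 6, so we need H ≤ 3; H = 1 ≤ 3 — OK.
#3 abs(7 - 1) = 6 — OK.
#4 4B + 5E = 4(17) + 5(7) = 103 — OK.
#5 values 1, 17, 13, 8 are pairwise distinct — OK.
#6 max(8, 17, 7) = 17 — OK.
#7 B = 17 is odd — OK.
#8 G + E = 13 + 7 = 20; 20 ≥ 17 — OK.
#9 abs(1 - 8) = 7; 7 ≤ 9 — OK.
#10 2E - 5G = 2(7) - 5(13) = -51 — OK.
#11 C * H = 8 * 1 = 8, not 10 — violated.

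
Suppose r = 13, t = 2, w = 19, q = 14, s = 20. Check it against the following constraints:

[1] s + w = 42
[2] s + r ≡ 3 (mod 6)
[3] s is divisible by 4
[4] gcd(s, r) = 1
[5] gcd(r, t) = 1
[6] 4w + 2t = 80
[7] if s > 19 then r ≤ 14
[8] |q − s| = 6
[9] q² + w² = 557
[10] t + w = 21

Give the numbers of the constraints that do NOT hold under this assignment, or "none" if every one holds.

[1] s + w = 20 + 19 = 39, not 42  ✘
[2] s + r = 33; 33 mod 6 = 3  ✔
[3] 20 / 4 = 5, so 4 divides 20  ✔
[4] gcd(20, 13) = 1  ✔
[5] gcd(13, 2) = 1  ✔
[6] 4w + 2t = 4(19) + 2(2) = 80  ✔
[7] s = 20 > 19, so we need r ≤ 14; r = 13 ≤ 14  ✔
[8] |14 − 20| = 6  ✔
[9] q² + w² = 14² + 19² = 196 + 361 = 557  ✔
[10] t + w = 2 + 19 = 21  ✔

No — constraint 1 is not satisfied.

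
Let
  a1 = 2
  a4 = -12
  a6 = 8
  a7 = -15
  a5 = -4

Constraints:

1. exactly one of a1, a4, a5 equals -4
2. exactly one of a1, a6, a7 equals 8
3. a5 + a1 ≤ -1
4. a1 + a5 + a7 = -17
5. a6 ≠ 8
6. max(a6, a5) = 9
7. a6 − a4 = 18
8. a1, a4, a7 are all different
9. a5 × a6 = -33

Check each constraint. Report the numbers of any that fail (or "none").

1. a1=2, a4=-12, a5=-4; 1 of them equals -4 — satisfied.
2. a1=2, a6=8, a7=-15; 1 of them equals 8 — satisfied.
3. a5 + a1 = -4 + 2 = -2; -2 ≤ -1 — satisfied.
4. a1 + a5 + a7 = 2 + (-4) + (-15) = -17 — satisfied.
5. a6 = 8, but 8 is required to differ — violated.
6. max(8, -4) = 8, not 9 — violated.
7. a6 − a4 = 8 − (-12) = 20, not 18 — violated.
8. values 2, -12, -15 are pairwise distinct — satisfied.
9. a5 × a6 = -4 × 8 = -32, not -33 — violated.

No — constraints 5, 6, 7, and 9 are not satisfied.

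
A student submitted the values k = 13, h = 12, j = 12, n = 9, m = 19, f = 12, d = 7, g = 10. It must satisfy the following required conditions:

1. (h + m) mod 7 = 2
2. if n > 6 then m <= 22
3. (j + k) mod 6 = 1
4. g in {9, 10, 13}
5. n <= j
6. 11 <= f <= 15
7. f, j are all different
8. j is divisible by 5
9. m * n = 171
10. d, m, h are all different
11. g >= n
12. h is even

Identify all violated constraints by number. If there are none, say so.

1. h + m = 31; 31 mod 7 = 3, not 2 — fails.
2. n = 9 > 6, so we need m ≤ 22; m = 19 ≤ 22 — holds.
3. j + k = 25; 25 mod 6 = 1 — holds.
4. g = 10 is in {9, 10, 13} — holds.
5. n = 9, j = 12; 9 ≤ 12 — holds.
6. f = 12 lies in [11, 15] — holds.
7. f = j = 12, not all different — fails.
8. 12 = 5*2 + 2, so 5 does not divide 12 — fails.
9. m * n = 19 * 9 = 171 — holds.
10. values 7, 19, 12 are pairwise distinct — holds.
11. g = 10, n = 9; 10 ≥ 9 — holds.
12. h = 12 is even — holds.

No — constraints 1, 7, and 8 are not satisfied.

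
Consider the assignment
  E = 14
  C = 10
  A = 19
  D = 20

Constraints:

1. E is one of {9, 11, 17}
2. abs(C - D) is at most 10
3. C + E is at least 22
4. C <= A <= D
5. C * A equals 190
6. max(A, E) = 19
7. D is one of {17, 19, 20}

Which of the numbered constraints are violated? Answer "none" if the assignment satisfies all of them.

Violated: 1.

1. E = 14 is not in {9, 11, 17}  no
2. abs(10 - 20) = 10; 10 ≤ 10  yes
3. C + E = 10 + 14 = 24; 24 ≥ 22  yes
4. values 10 <= 19 <= 20  yes
5. C * A = 10 * 19 = 190  yes
6. max(19, 14) = 19  yes
7. D = 20 is in {17, 19, 20}  yes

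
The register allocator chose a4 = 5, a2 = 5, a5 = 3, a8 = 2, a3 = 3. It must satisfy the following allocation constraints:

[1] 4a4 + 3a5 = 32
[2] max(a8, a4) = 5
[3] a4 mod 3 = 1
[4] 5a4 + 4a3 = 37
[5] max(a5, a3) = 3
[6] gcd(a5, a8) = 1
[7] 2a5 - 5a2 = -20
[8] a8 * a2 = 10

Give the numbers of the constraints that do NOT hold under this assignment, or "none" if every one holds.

Violated: 1, 3, 7.

[1] 4a4 + 3a5 = 4(5) + 3(3) = 29, not 32 — violated.
[2] max(2, 5) = 5 — satisfied.
[3] 5 mod 3 = 2, not 1 — violated.
[4] 5a4 + 4a3 = 5(5) + 4(3) = 37 — satisfied.
[5] max(3, 3) = 3 — satisfied.
[6] gcd(3, 2) = 1 — satisfied.
[7] 2a5 - 5a2 = 2(3) - 5(5) = -19, not -20 — violated.
[8] a8 * a2 = 2 * 5 = 10 — satisfied.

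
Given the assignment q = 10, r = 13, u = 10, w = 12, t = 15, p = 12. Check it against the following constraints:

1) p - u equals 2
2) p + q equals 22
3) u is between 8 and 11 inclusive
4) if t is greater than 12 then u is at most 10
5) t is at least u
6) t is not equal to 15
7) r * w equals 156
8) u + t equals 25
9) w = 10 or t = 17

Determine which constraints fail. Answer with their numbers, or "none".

1) p - u = 12 - 10 = 2 — OK.
2) p + q = 12 + 10 = 22 — OK.
3) u = 10 lies in [8, 11] — OK.
4) t = 15 > 12, so we need u ≤ 10; u = 10 ≤ 10 — OK.
5) t = 15, u = 10; 15 ≥ 10 — OK.
6) t = 15, but 15 is required to differ — violated.
7) r * w = 13 * 12 = 156 — OK.
8) u + t = 10 + 15 = 25 — OK.
9) w = 12 ≠ 10 and t = 15 ≠ 17; both disjuncts false — violated.

Constraints 6, 9 are violated.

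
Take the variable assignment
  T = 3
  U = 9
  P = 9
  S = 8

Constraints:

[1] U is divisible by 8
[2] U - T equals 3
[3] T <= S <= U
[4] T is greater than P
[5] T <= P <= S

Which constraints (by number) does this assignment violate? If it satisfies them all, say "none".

Constraints 1, 2, 4, 5 do not hold.

[1] 9 = 8*1 + 1, so 8 does not divide 9  no
[2] U - T = 9 - 3 = 6, not 3  no
[3] values 3 <= 8 <= 9  yes
[4] T = 3, P = 9; 3 ≤ 9 (want >)  no
[5] values 3, 9, 8; P = 9 is not <= S = 8  no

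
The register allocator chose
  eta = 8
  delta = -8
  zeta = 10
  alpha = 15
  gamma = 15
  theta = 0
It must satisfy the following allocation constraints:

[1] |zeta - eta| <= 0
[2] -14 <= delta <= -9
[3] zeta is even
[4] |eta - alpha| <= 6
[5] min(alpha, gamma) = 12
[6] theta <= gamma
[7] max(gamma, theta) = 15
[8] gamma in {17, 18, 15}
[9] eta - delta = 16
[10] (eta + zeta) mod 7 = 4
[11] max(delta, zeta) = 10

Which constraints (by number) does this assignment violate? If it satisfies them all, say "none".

[1] |10 - 8| = 2; 2 > 0, exceeds bound 0 — violated.
[2] delta = -8 is outside [-14, -9] — violated.
[3] zeta = 10 is even — satisfied.
[4] |8 - 15| = 7; 7 > 6, exceeds bound 6 — violated.
[5] min(15, 15) = 15, not 12 — violated.
[6] theta = 0, gamma = 15; 0 ≤ 15 — satisfied.
[7] max(15, 0) = 15 — satisfied.
[8] gamma = 15 is in {17, 18, 15} — satisfied.
[9] eta - delta = 8 - (-8) = 16 — satisfied.
[10] eta + zeta = 18; 18 mod 7 = 4 — satisfied.
[11] max(-8, 10) = 10 — satisfied.

Constraints 1, 2, 4, 5 are violated.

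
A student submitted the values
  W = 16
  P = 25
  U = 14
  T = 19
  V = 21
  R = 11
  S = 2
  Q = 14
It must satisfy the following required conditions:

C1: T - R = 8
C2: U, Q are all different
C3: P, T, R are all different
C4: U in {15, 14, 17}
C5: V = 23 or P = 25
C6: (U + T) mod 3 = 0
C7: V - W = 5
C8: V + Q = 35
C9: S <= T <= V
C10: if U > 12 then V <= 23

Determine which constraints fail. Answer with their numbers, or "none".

No — constraint 2 is not satisfied.

C1: T - R = 19 - 11 = 8 — holds.
C2: U = Q = 14, not all different — fails.
C3: values 25, 19, 11 are pairwise distinct — holds.
C4: U = 14 is in {15, 14, 17} — holds.
C5: V = 21 ≠ 23, but P = 25 = 25 (second disjunct) — holds.
C6: U + T = 33; 33 mod 3 = 0 — holds.
C7: V - W = 21 - 16 = 5 — holds.
C8: V + Q = 21 + 14 = 35 — holds.
C9: values 2 <= 19 <= 21 — holds.
C10: U = 14 > 12, so we need V ≤ 23; V = 21 ≤ 23 — holds.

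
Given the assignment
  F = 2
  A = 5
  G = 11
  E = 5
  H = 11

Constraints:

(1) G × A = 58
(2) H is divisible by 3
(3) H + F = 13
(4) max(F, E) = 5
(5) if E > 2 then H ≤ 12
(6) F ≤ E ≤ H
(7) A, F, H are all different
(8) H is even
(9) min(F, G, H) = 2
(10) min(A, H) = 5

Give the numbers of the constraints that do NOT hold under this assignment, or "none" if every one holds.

(1) G × A = 11 × 5 = 55, not 58 — does not hold.
(2) 11 = 3×3 + 2, so 3 does not divide 11 — does not hold.
(3) H + F = 11 + 2 = 13 — holds.
(4) max(2, 5) = 5 — holds.
(5) E = 5 > 2, so we need H ≤ 12; H = 11 ≤ 12 — holds.
(6) values 2 ≤ 5 ≤ 11 — holds.
(7) values 5, 2, 11 are pairwise distinct — holds.
(8) H = 11 is odd — does not hold.
(9) min(2, 11, 11) = 2 — holds.
(10) min(5, 11) = 5 — holds.

The assignment fails constraints 1, 2, and 8.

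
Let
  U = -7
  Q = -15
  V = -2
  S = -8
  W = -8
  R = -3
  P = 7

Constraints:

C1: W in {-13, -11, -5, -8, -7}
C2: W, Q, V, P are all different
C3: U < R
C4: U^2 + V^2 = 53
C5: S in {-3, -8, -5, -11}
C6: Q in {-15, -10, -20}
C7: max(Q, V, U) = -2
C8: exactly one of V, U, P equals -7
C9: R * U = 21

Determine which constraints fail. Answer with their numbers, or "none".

C1: W = -8 is in {-13, -11, -5, -8, -7}  true
C2: values -8, -15, -2, 7 are pairwise distinct  true
C3: U = -7, R = -3; -7 < -3  true
C4: U^2 + V^2 = (-7)^2 + (-2)^2 = 49 + 4 = 53  true
C5: S = -8 is in {-3, -8, -5, -11}  true
C6: Q = -15 is in {-15, -10, -20}  true
C7: max(-15, -2, -7) = -2  true
C8: V=-2, U=-7, P=7; 1 of them equals -7  true
C9: R * U = -3 * (-7) = 21  true

Yes — all constraints hold.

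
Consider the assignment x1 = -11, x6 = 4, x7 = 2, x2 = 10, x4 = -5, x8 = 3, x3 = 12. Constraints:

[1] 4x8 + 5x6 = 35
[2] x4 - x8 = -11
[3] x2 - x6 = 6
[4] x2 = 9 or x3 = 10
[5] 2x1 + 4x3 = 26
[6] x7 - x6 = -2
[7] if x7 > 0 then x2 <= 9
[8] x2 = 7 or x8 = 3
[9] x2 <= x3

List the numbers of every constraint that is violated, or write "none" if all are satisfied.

[1] 4x8 + 5x6 = 4(3) + 5(4) = 32, not 35 — fails.
[2] x4 - x8 = -5 - 3 = -8, not -11 — fails.
[3] x2 - x6 = 10 - 4 = 6 — holds.
[4] x2 = 10 ≠ 9 and x3 = 12 ≠ 10; both disjuncts false — fails.
[5] 2x1 + 4x3 = 2(-11) + 4(12) = 26 — holds.
[6] x7 - x6 = 2 - 4 = -2 — holds.
[7] x7 = 2 > 0, so we need x2 ≤ 9; but x2 = 10 > 9 — fails.
[8] x2 = 10 ≠ 7, but x8 = 3 = 3 (second disjunct) — holds.
[9] x2 = 10, x3 = 12; 10 ≤ 12 — holds.

The assignment fails constraints 1, 2, 4, and 7.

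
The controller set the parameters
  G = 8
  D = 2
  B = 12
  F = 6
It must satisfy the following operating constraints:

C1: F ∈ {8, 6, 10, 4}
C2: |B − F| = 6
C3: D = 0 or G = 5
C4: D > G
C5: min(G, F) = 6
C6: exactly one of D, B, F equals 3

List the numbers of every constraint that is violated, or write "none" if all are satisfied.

C1: F = 6 is in {8, 6, 10, 4} — holds.
C2: |12 − 6| = 6 — holds.
C3: D = 2 ≠ 0 and G = 8 ≠ 5; both disjuncts false — does not hold.
C4: D = 2, G = 8; 2 ≤ 8 (want >) — does not hold.
C5: min(8, 6) = 6 — holds.
C6: D=2, B=12, F=6; 0 of them equal 3, not exactly one — does not hold.

Constraints 3, 4, and 6 do not hold.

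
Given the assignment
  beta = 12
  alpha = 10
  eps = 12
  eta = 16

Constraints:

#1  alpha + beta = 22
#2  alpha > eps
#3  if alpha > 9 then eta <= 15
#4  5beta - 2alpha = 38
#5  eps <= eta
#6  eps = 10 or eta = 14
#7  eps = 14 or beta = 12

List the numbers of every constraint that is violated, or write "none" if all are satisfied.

#1 alpha + beta = 10 + 12 = 22 — satisfied.
#2 alpha = 10, eps = 12; 10 ≤ 12 (want >) — violated.
#3 alpha = 10 > 9, so we need eta ≤ 15; but eta = 16 > 15 — violated.
#4 5beta - 2alpha = 5(12) - 2(10) = 40, not 38 — violated.
#5 eps = 12, eta = 16; 12 ≤ 16 — satisfied.
#6 eps = 12 ≠ 10 and eta = 16 ≠ 14; both disjuncts false — violated.
#7 eps = 12 ≠ 14, but beta = 12 = 12 (second disjunct) — satisfied.

Constraints 2, 3, 4, and 6 are violated.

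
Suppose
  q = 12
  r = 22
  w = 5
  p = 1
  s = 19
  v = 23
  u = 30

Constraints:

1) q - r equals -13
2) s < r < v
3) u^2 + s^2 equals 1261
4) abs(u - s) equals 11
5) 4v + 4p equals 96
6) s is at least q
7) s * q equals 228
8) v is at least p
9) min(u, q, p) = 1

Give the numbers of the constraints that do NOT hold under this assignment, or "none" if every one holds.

1) q - r = 12 - 22 = -10, not -13 — violated.
2) values 19 < 22 < 23 — satisfied.
3) u^2 + s^2 = 30^2 + 19^2 = 900 + 361 = 1261 — satisfied.
4) abs(30 - 19) = 11 — satisfied.
5) 4v + 4p = 4(23) + 4(1) = 96 — satisfied.
6) s = 19, q = 12; 19 ≥ 12 — satisfied.
7) s * q = 19 * 12 = 228 — satisfied.
8) v = 23, p = 1; 23 ≥ 1 — satisfied.
9) min(30, 12, 1) = 1 — satisfied.

The assignment fails constraint 1.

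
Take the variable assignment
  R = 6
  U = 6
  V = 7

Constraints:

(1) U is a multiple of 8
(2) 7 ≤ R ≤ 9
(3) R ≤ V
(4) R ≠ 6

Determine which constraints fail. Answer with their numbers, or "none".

(1) 6 = 8×0 + 6, so 8 does not divide 6  FAIL
(2) R = 6 is outside [7, 9]  FAIL
(3) R = 6, V = 7; 6 ≤ 7  OK
(4) R = 6, but 6 is required to differ  FAIL

Violated: 1, 2, 4.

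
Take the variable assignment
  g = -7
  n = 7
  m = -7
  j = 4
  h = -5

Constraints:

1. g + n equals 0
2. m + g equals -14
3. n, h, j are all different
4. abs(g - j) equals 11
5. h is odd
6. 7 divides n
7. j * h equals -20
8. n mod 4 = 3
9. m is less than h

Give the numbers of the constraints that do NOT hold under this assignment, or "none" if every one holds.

Yes — all constraints hold.

1. g + n = -7 + 7 = 0  yes
2. m + g = -7 + (-7) = -14  yes
3. values 7, -5, 4 are pairwise distinct  yes
4. abs(-7 - 4) = 11  yes
5. h = -5 is odd  yes
6. 7 / 7 = 1, so 7 divides 7  yes
7. j * h = 4 * (-5) = -20  yes
8. 7 mod 4 = 3  yes
9. m = -7, h = -5; -7 < -5  yes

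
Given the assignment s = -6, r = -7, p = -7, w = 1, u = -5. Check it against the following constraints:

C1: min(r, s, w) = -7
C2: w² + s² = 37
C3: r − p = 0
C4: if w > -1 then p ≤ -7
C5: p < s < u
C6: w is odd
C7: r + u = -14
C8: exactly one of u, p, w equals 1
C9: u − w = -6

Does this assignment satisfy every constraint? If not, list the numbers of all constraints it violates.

C1: min(-7, -6, 1) = -7  OK
C2: w² + s² = 1² + (-6)² = 1 + 36 = 37  OK
C3: r − p = -7 − (-7) = 0  OK
C4: w = 1 > -1, so we need p ≤ -7; p = -7 ≤ -7  OK
C5: values -7 < -6 < -5  OK
C6: w = 1 is odd  OK
C7: r + u = -7 + (-5) = -12, not -14  FAIL
C8: u=-5, p=-7, w=1; 1 of them equals 1  OK
C9: u − w = -5 − 1 = -6  OK

Constraint 7 is violated.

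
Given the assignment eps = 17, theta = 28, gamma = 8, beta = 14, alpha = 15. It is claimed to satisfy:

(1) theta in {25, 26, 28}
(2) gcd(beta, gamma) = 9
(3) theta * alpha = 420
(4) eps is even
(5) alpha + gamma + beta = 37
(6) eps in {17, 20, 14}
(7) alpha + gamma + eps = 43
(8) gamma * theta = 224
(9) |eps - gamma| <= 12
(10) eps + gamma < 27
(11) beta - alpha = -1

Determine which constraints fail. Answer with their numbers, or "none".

(1) theta = 28 is in {25, 26, 28} — OK.
(2) gcd(14, 8) = 2, not 9 — violated.
(3) theta * alpha = 28 * 15 = 420 — OK.
(4) eps = 17 is odd — violated.
(5) alpha + gamma + beta = 15 + 8 + 14 = 37 — OK.
(6) eps = 17 is in {17, 20, 14} — OK.
(7) alpha + gamma + eps = 15 + 8 + 17 = 40, not 43 — violated.
(8) gamma * theta = 8 * 28 = 224 — OK.
(9) |17 - 8| = 9; 9 ≤ 12 — OK.
(10) eps + gamma = 17 + 8 = 25; 25 < 27 — OK.
(11) beta - alpha = 14 - 15 = -1 — OK.

The assignment fails constraints 2, 4, and 7.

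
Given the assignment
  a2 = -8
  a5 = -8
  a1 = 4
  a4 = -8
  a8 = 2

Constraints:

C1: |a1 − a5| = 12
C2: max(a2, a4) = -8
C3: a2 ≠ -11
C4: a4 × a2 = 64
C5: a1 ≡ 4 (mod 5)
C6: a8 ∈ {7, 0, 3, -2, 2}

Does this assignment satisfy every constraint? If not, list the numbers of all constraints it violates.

The assignment satisfies every constraint.

C1: |4 − (-8)| = 12  ✓
C2: max(-8, -8) = -8  ✓
C3: a2 = -8, and -8 ≠ -11  ✓
C4: a4 × a2 = -8 × (-8) = 64  ✓
C5: 4 mod 5 = 4  ✓
C6: a8 = 2 is in {7, 0, 3, -2, 2}  ✓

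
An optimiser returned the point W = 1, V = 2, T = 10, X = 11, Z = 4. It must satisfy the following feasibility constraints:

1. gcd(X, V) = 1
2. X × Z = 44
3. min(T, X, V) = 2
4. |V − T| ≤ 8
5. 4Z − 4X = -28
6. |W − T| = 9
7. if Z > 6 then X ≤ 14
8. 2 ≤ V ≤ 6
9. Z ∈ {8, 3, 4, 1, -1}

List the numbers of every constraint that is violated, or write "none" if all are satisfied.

Yes — all constraints hold.

1. gcd(11, 2) = 1 — holds.
2. X × Z = 11 × 4 = 44 — holds.
3. min(10, 11, 2) = 2 — holds.
4. |2 − 10| = 8; 8 ≤ 8 — holds.
5. 4Z − 4X = 4(4) − 4(11) = -28 — holds.
6. |1 − 10| = 9 — holds.
7. Z = 4, not > 6; antecedent false, conditional vacuously true — holds.
8. V = 2 lies in [2, 6] — holds.
9. Z = 4 is in {8, 3, 4, 1, -1} — holds.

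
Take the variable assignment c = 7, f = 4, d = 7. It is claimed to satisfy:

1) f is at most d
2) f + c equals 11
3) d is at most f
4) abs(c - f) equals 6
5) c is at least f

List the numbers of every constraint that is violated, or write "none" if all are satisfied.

No — constraints 3 and 4 are not satisfied.

1) f = 4, d = 7; 4 ≤ 7 — OK.
2) f + c = 4 + 7 = 11 — OK.
3) d = 7, f = 4; 7 > 4 (want ≤) — violated.
4) abs(7 - 4) = 3, not 6 — violated.
5) c = 7, f = 4; 7 ≥ 4 — OK.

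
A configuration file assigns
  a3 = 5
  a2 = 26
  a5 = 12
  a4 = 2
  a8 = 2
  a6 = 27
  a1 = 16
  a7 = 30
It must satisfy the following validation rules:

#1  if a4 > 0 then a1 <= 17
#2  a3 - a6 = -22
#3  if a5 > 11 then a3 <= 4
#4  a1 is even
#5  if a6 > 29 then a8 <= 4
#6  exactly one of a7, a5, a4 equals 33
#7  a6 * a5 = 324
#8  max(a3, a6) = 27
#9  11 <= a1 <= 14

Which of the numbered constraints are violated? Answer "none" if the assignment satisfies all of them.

#1 a4 = 2 > 0, so we need a1 ≤ 17; a1 = 16 ≤ 17  ✔
#2 a3 - a6 = 5 - 27 = -22  ✔
#3 a5 = 12 > 11, so we need a3 ≤ 4; but a3 = 5 > 4  ✘
#4 a1 = 16 is even  ✔
#5 a6 = 27, not > 29; antecedent false, conditional vacuously true  ✔
#6 a7=30, a5=12, a4=2; 0 of them equal 33, not exactly one  ✘
#7 a6 * a5 = 27 * 12 = 324  ✔
#8 max(5, 27) = 27  ✔
#9 a1 = 16 is outside [11, 14]  ✘

Constraints 3, 6, and 9 do not hold.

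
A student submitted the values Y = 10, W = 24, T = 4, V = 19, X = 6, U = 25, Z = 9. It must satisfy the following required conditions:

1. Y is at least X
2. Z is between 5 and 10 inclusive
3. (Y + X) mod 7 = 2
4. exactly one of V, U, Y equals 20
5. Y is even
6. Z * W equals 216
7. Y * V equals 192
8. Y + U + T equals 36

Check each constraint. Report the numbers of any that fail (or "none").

No — constraints 4, 7, and 8 are not satisfied.

1. Y = 10, X = 6; 10 ≥ 6  yes
2. Z = 9 lies in [5, 10]  yes
3. Y + X = 16; 16 mod 7 = 2  yes
4. V=19, U=25, Y=10; 0 of them equal 20, not exactly one  no
5. Y = 10 is even  yes
6. Z * W = 9 * 24 = 216  yes
7. Y * V = 10 * 19 = 190, not 192  no
8. Y + U + T = 10 + 25 + 4 = 39, not 36  no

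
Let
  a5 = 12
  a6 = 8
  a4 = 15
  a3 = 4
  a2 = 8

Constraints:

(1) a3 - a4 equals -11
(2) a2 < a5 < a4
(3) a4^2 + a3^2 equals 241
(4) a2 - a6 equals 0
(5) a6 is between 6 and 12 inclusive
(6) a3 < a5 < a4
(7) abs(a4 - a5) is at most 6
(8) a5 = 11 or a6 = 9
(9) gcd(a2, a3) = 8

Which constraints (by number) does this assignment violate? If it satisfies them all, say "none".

Constraints 8 and 9 do not hold.

(1) a3 - a4 = 4 - 15 = -11  true
(2) values 8 < 12 < 15  true
(3) a4^2 + a3^2 = 15^2 + 4^2 = 225 + 16 = 241  true
(4) a2 - a6 = 8 - 8 = 0  true
(5) a6 = 8 lies in [6, 12]  true
(6) values 4 < 12 < 15  true
(7) abs(15 - 12) = 3; 3 ≤ 6  true
(8) a5 = 12 ≠ 11 and a6 = 8 ≠ 9; both disjuncts false  false
(9) gcd(8, 4) = 4, not 8  false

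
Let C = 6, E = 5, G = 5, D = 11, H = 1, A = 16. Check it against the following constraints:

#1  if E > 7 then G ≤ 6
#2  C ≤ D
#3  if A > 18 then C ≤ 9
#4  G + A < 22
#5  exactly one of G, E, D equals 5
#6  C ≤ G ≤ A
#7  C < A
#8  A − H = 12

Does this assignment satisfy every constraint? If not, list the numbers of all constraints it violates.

#1 E = 5, not > 7; antecedent false, conditional vacuously true  holds
#2 C = 6, D = 11; 6 ≤ 11  holds
#3 A = 16, not > 18; antecedent false, conditional vacuously true  holds
#4 G + A = 5 + 16 = 21; 21 < 22  holds
#5 G=5, E=5, D=11; 2 of them equal 5, not exactly one  fails
#6 values 6, 5, 16; C = 6 is not ≤ G = 5  fails
#7 C = 6, A = 16; 6 < 16  holds
#8 A − H = 16 − 1 = 15, not 12  fails

No — constraints 5, 6, and 8 are not satisfied.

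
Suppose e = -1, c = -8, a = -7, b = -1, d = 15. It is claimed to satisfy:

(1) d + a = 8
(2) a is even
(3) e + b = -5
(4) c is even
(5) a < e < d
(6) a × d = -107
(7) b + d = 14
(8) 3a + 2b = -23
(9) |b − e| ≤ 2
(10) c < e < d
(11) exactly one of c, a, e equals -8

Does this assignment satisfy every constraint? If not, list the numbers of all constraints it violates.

(1) d + a = 15 + (-7) = 8  ✓
(2) a = -7 is odd  ✗
(3) e + b = -1 + (-1) = -2, not -5  ✗
(4) c = -8 is even  ✓
(5) values -7 < -1 < 15  ✓
(6) a × d = -7 × 15 = -105, not -107  ✗
(7) b + d = -1 + 15 = 14  ✓
(8) 3a + 2b = 3(-7) + 2(-1) = -23  ✓
(9) |-1 − (-1)| = 0; 0 ≤ 2  ✓
(10) values -8 < -1 < 15  ✓
(11) c=-8, a=-7, e=-1; 1 of them equals -8  ✓

Constraints 2, 3, and 6 do not hold.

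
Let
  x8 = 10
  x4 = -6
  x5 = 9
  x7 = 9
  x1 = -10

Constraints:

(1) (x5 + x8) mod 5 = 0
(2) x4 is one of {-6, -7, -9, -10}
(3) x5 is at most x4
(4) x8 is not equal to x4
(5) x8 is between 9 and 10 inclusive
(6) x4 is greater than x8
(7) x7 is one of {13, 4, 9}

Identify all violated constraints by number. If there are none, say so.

(1) x5 + x8 = 19; 19 mod 5 = 4, not 0  no
(2) x4 = -6 is in {-6, -7, -9, -10}  yes
(3) x5 = 9, x4 = -6; 9 > -6 (want ≤)  no
(4) x8 = 10, x4 = -6; distinct  yes
(5) x8 = 10 lies in [9, 10]  yes
(6) x4 = -6, x8 = 10; -6 ≤ 10 (want >)  no
(7) x7 = 9 is in {13, 4, 9}  yes

Constraints 1, 3, and 6 are violated.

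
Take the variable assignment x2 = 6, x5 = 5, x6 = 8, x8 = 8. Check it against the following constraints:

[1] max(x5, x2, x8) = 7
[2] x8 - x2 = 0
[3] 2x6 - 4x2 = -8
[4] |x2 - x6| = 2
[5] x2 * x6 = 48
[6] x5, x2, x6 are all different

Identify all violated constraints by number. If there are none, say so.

[1] max(5, 6, 8) = 8, not 7 — violated.
[2] x8 - x2 = 8 - 6 = 2, not 0 — violated.
[3] 2x6 - 4x2 = 2(8) - 4(6) = -8 — satisfied.
[4] |6 - 8| = 2 — satisfied.
[5] x2 * x6 = 6 * 8 = 48 — satisfied.
[6] values 5, 6, 8 are pairwise distinct — satisfied.

The assignment fails constraints 1 and 2.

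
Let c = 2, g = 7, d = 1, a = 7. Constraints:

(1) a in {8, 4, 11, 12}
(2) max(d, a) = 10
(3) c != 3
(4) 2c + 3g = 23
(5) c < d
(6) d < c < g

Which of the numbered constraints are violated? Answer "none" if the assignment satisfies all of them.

(1) a = 7 is not in {8, 4, 11, 12} — does not hold.
(2) max(1, 7) = 7, not 10 — does not hold.
(3) c = 2, and 2 ≠ 3 — holds.
(4) 2c + 3g = 2(2) + 3(7) = 25, not 23 — does not hold.
(5) c = 2, d = 1; 2 ≥ 1 (want <) — does not hold.
(6) values 1 < 2 < 7 — holds.

The assignment fails constraints 1, 2, 4, 5.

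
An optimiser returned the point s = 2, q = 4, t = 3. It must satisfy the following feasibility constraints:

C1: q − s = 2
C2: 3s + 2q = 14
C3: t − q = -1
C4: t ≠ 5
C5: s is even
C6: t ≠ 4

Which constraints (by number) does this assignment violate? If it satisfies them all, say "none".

None — every constraint holds.

C1: q − s = 4 − 2 = 2 — holds.
C2: 3s + 2q = 3(2) + 2(4) = 14 — holds.
C3: t − q = 3 − 4 = -1 — holds.
C4: t = 3, and 3 ≠ 5 — holds.
C5: s = 2 is even — holds.
C6: t = 3, and 3 ≠ 4 — holds.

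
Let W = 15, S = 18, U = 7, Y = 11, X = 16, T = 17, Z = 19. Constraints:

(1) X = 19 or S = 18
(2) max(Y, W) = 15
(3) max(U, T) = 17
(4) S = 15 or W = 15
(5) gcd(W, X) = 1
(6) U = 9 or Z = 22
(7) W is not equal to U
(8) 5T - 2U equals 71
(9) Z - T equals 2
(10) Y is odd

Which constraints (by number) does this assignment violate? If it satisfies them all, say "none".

The assignment fails constraint 6.

(1) X = 16 ≠ 19, but S = 18 = 18 (second disjunct) — holds.
(2) max(11, 15) = 15 — holds.
(3) max(7, 17) = 17 — holds.
(4) S = 18 ≠ 15, but W = 15 = 15 (second disjunct) — holds.
(5) gcd(15, 16) = 1 — holds.
(6) U = 7 ≠ 9 and Z = 19 ≠ 22; both disjuncts false — fails.
(7) W = 15, U = 7; distinct — holds.
(8) 5T - 2U = 5(17) - 2(7) = 71 — holds.
(9) Z - T = 19 - 17 = 2 — holds.
(10) Y = 11 is odd — holds.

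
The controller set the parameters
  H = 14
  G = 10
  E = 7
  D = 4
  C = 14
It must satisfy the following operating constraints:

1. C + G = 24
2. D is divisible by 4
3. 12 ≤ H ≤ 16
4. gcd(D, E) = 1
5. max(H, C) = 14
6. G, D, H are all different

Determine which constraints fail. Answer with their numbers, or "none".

1. C + G = 14 + 10 = 24  OK
2. 4 / 4 = 1, so 4 divides 4  OK
3. H = 14 lies in [12, 16]  OK
4. gcd(4, 7) = 1  OK
5. max(14, 14) = 14  OK
6. values 10, 4, 14 are pairwise distinct  OK

No violations.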